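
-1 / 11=-0.09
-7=-7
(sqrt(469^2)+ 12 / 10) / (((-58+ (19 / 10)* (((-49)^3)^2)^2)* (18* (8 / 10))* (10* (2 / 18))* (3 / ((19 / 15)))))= 44669 / 1310415622643074274294040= 0.00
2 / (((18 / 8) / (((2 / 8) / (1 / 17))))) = 34 / 9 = 3.78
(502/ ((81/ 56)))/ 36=9.64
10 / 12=0.83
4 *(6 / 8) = 3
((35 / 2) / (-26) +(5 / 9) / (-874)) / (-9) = 0.07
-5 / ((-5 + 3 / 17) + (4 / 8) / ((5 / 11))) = 1.34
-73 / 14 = -5.21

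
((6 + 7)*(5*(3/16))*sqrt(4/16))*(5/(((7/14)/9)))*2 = 8775/8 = 1096.88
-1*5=-5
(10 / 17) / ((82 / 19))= 95 / 697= 0.14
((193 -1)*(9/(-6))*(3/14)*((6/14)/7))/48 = -27/343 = -0.08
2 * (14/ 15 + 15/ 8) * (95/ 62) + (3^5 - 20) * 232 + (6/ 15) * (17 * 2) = 192540527/ 3720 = 51758.21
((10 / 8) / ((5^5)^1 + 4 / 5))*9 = 225 / 62516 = 0.00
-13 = -13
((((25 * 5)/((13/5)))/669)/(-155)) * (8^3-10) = -62750/269607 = -0.23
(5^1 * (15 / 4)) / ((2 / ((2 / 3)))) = 25 / 4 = 6.25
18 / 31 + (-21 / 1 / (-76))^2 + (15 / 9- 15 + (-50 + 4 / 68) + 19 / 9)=-1657607281 / 27395568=-60.51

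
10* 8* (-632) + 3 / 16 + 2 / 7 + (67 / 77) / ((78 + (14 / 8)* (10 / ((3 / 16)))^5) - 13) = -11430144154829417419 / 226073005059440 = -50559.53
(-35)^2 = 1225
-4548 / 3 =-1516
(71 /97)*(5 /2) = 355 /194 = 1.83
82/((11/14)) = 1148/11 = 104.36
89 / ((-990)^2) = 89 / 980100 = 0.00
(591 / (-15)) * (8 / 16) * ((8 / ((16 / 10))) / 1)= -197 / 2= -98.50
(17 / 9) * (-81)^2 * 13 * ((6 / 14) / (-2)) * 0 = 0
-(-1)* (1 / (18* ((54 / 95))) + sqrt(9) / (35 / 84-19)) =-13807 / 216756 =-0.06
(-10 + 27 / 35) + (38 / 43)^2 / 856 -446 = -455.23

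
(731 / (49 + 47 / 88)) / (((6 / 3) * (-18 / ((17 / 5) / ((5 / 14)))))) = -3827516 / 980775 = -3.90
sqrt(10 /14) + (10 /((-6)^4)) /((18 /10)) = 25 /5832 + sqrt(35) /7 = 0.85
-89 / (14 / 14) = -89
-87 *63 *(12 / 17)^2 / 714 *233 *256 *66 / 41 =-367267.25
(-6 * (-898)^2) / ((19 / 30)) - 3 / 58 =-8418857817 / 1102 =-7639616.89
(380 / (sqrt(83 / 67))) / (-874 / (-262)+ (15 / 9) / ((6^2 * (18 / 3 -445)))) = 2360169360 * sqrt(5561) / 1719626287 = 102.35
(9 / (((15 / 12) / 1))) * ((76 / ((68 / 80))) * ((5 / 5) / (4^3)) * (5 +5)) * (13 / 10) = 2223 / 17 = 130.76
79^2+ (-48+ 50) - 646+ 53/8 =5603.62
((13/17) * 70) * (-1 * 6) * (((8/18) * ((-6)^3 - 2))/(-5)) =-317408/51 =-6223.69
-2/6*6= -2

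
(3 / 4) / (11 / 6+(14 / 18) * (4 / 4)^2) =27 / 94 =0.29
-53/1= -53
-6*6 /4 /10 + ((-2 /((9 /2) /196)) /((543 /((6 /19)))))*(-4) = -215839 /309510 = -0.70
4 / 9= 0.44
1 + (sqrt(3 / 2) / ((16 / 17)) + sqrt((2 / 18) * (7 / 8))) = 2.61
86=86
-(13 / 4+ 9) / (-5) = 49 / 20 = 2.45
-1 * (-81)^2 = -6561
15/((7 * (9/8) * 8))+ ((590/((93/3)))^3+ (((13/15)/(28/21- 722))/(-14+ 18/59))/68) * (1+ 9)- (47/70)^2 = 448288920942722722963/6502620253063200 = 68939.74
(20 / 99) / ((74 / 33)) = 10 / 111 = 0.09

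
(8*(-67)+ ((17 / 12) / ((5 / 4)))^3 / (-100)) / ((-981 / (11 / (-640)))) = -1989954043 / 211896000000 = -0.01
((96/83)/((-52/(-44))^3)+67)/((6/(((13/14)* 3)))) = 12345293/392756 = 31.43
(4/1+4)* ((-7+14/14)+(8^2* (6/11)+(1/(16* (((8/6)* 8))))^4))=21852793602939/94489280512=231.27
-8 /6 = -4 /3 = -1.33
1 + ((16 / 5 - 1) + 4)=7.20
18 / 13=1.38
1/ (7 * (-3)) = -1/ 21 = -0.05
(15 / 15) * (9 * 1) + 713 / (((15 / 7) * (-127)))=6.38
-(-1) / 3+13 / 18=19 / 18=1.06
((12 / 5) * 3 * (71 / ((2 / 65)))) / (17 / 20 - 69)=-332280 / 1363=-243.79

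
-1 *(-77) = 77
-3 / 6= -0.50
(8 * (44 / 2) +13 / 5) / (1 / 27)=24111 / 5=4822.20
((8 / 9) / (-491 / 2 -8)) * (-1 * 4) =64 / 4563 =0.01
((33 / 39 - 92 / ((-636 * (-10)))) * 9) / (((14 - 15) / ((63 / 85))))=-3249099 / 585650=-5.55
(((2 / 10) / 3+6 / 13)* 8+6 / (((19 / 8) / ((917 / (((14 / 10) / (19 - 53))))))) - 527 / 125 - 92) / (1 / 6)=-10439401214 / 30875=-338118.26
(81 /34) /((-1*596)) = -81 /20264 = -0.00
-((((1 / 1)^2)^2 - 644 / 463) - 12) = 5737 / 463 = 12.39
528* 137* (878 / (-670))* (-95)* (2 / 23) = 1206709152 / 1541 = 783068.89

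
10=10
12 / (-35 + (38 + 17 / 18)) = 216 / 71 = 3.04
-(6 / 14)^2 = -0.18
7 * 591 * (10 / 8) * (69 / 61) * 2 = 1427265 / 122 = 11698.89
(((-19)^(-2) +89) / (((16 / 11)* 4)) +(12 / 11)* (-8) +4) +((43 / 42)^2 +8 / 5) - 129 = -32441319859 / 280193760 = -115.78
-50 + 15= -35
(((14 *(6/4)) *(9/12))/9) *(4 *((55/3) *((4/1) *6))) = 3080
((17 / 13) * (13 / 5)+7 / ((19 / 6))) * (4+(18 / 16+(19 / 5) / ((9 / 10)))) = 358709 / 6840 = 52.44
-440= -440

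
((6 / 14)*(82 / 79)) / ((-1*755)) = -246 / 417515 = -0.00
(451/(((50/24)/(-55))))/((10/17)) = -20240.88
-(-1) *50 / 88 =25 / 44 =0.57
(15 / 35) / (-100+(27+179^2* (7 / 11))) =33 / 1564388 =0.00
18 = 18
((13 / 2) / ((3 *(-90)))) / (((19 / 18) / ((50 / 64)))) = -65 / 3648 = -0.02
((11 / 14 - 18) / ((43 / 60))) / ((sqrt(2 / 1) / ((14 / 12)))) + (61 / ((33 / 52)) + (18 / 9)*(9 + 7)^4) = 4328548 / 33 - 1205*sqrt(2) / 86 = 131148.31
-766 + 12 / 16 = -3061 / 4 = -765.25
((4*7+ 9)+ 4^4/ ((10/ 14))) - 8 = 1937/ 5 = 387.40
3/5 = 0.60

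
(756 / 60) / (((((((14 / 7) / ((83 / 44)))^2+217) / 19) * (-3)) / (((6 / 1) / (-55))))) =16492266 / 413230675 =0.04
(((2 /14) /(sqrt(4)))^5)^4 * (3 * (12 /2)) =9 /41834127712642400780288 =0.00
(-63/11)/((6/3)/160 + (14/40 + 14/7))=-80/33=-2.42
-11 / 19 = -0.58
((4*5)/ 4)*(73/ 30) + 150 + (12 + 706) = 880.17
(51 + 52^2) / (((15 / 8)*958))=2204 / 1437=1.53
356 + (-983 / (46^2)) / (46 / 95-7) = 466383609 / 1309804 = 356.07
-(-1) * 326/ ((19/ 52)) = 16952/ 19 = 892.21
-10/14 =-0.71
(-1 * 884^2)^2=610673479936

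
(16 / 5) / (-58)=-8 / 145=-0.06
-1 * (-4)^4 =-256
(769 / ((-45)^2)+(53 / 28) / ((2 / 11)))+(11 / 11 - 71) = -6714361 / 113400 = -59.21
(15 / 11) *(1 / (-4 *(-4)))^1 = 15 / 176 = 0.09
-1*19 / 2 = -19 / 2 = -9.50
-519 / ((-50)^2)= -519 / 2500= -0.21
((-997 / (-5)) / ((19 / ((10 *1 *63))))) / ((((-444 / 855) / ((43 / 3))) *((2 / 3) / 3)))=-121539285 / 148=-821211.39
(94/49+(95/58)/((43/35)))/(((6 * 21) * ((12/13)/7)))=5165693/26396496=0.20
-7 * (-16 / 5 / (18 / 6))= 112 / 15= 7.47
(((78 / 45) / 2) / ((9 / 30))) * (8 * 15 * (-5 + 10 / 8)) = -1300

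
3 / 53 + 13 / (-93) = -410 / 4929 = -0.08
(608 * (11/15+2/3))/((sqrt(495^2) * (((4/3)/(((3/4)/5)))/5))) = 266/275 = 0.97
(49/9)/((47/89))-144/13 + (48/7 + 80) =3313859/38493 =86.09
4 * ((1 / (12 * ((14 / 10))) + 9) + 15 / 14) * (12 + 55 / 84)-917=-712975 / 1764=-404.18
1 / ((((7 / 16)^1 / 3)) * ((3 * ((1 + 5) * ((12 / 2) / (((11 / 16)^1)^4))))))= 14641 / 1032192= 0.01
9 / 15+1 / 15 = 2 / 3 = 0.67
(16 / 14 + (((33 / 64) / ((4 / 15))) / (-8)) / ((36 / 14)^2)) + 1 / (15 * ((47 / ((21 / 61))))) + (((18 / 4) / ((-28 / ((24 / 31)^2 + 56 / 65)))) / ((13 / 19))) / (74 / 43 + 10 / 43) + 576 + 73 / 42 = 4867060098137938223 / 8410780955566080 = 578.67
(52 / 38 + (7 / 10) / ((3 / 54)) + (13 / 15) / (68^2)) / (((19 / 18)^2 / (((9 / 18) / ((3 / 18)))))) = 1491079671 / 39645020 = 37.61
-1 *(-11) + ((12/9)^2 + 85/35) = 958/63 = 15.21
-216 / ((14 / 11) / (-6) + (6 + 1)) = -891 / 28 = -31.82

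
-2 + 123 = 121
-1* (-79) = 79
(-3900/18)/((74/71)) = -23075/111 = -207.88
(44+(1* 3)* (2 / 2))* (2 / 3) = 31.33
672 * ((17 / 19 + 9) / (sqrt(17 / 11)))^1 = 126336 * sqrt(187) / 323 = 5348.67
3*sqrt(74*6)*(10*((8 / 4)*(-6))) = -720*sqrt(111) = -7585.67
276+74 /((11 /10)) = 3776 /11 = 343.27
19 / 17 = 1.12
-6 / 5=-1.20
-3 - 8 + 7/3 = -26/3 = -8.67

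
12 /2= 6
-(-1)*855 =855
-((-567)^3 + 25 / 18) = 3281116709 / 18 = 182284261.61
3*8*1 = 24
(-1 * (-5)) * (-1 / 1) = -5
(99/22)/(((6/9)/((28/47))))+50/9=9.58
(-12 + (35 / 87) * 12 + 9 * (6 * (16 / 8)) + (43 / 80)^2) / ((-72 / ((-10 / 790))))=18767221 / 1055692800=0.02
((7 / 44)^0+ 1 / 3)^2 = 16 / 9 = 1.78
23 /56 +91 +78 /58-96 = -5269 /1624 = -3.24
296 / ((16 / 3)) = 111 / 2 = 55.50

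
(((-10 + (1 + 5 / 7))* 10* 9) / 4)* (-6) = 7830 / 7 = 1118.57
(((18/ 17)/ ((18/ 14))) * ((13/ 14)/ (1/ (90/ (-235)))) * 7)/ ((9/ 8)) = -1456/ 799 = -1.82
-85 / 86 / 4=-0.25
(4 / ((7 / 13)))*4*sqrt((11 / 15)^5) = 25168*sqrt(165) / 23625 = 13.68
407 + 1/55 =22386/55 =407.02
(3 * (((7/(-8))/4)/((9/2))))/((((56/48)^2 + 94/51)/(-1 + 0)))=357/7844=0.05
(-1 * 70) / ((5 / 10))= -140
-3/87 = -1/29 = -0.03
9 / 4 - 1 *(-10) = 49 / 4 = 12.25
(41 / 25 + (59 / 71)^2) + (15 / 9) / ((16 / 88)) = 8693611 / 756150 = 11.50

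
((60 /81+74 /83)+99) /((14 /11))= 2480687 /31374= 79.07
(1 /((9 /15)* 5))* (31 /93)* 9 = 1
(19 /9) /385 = 19 /3465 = 0.01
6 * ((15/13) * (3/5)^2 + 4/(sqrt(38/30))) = 162/65 + 24 * sqrt(285)/19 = 23.82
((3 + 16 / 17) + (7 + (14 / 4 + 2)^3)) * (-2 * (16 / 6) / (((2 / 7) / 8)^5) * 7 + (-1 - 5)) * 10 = -116207847894775 / 102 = -1139292626419.36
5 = 5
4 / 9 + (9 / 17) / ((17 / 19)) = 2695 / 2601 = 1.04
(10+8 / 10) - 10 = 4 / 5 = 0.80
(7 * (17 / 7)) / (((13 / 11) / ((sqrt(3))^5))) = 1683 * sqrt(3) / 13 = 224.23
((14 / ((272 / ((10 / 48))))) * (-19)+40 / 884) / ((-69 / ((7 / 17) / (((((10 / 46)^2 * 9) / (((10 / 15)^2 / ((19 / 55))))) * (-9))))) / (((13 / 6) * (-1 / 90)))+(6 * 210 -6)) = 11909975 / 1462108254912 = 0.00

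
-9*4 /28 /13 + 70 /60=583 /546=1.07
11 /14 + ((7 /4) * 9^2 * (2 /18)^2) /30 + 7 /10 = 1297 /840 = 1.54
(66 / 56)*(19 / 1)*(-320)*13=-652080 / 7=-93154.29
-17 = -17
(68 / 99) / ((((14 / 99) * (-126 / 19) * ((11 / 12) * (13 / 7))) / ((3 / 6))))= -646 / 3003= -0.22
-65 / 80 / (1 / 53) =-43.06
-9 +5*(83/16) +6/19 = 17.25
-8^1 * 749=-5992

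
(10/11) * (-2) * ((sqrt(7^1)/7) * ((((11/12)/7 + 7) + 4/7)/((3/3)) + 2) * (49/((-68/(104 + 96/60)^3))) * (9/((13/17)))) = 1635904512 * sqrt(7)/65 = 66587638.58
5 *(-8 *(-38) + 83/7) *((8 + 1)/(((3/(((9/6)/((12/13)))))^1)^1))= 431145/56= 7699.02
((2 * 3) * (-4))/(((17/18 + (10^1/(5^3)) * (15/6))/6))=-12960/103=-125.83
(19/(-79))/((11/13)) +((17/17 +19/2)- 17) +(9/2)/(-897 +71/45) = -475458499/70030972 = -6.79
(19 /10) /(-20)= -19 /200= -0.10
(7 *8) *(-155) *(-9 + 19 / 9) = 538160 / 9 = 59795.56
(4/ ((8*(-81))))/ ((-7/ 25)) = 25/ 1134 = 0.02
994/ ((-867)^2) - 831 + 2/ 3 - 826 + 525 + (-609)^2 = 277936758181/ 751689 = 369749.67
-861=-861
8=8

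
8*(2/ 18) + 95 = 863/ 9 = 95.89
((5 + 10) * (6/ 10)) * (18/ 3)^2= 324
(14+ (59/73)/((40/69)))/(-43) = -44951/125560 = -0.36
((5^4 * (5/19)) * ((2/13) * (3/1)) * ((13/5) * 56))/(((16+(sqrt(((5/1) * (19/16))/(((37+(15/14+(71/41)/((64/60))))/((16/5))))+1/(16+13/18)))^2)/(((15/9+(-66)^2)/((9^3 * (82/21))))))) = 87864710574707500/85883891215599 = 1023.06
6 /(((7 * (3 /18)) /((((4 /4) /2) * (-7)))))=-18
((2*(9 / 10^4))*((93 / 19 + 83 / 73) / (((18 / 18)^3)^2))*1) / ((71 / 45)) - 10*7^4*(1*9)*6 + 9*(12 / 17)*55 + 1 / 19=-1084982114924509 / 837054500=-1296190.53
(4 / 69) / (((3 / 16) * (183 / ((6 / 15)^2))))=256 / 947025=0.00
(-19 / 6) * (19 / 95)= -0.63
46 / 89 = 0.52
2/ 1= 2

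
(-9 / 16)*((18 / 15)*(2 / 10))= -27 / 200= -0.14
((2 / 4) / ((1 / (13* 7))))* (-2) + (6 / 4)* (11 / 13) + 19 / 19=-2307 / 26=-88.73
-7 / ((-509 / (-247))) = -1729 / 509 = -3.40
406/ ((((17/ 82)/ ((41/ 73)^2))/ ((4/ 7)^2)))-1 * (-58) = 164698134/ 634151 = 259.71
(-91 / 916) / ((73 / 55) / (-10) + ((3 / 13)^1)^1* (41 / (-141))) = 15290275 / 30756074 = 0.50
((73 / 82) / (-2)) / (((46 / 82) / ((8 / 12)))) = -0.53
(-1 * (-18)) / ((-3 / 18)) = -108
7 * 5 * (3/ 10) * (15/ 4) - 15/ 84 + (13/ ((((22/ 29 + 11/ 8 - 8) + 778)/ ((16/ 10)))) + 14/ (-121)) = 21577098523/ 551735800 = 39.11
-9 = -9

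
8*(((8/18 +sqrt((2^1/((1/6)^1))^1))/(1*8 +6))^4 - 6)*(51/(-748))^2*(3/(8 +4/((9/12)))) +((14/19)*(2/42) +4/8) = 247*sqrt(3)/26146890 +2477845567/5109849360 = 0.48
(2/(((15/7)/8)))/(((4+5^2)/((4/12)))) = 112/1305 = 0.09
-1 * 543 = -543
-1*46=-46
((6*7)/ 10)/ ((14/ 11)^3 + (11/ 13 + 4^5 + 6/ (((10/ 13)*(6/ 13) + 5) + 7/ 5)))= 1037038002/ 253777023475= 0.00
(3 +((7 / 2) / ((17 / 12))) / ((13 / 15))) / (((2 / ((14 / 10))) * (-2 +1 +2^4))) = 3017 / 11050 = 0.27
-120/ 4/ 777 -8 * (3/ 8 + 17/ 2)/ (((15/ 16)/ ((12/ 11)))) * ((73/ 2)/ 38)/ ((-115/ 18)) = 12.38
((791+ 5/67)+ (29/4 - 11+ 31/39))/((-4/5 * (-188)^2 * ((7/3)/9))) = -52954875/492553984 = -0.11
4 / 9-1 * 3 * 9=-26.56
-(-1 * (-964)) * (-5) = 4820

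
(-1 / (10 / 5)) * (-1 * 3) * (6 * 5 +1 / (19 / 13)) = 1749 / 38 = 46.03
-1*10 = -10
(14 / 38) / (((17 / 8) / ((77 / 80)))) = 539 / 3230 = 0.17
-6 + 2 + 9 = 5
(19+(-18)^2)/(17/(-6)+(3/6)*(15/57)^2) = -53067/433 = -122.56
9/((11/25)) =225/11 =20.45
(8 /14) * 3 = 12 /7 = 1.71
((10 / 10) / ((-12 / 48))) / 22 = -2 / 11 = -0.18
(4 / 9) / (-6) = -2 / 27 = -0.07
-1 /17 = -0.06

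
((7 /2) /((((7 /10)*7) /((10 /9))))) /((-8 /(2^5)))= -3.17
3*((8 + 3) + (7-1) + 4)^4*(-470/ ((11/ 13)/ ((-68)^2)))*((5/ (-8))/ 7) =1471768307100/ 11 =133797118827.27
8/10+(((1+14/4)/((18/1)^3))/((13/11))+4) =404407/84240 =4.80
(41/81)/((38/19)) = 41/162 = 0.25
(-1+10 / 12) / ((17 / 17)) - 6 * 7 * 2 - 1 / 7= -84.31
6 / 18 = 1 / 3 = 0.33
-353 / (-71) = 353 / 71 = 4.97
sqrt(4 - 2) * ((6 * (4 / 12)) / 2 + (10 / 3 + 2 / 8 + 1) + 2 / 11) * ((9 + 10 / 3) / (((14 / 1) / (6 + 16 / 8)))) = 28157 * sqrt(2) / 693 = 57.46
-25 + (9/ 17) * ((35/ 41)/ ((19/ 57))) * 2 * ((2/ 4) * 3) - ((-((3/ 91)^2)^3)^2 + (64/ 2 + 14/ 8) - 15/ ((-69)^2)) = -78017186379893907254918412680941/ 1426810852688789522772134862636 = -54.68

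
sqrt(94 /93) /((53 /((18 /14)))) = 3 * sqrt(8742) /11501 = 0.02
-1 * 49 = -49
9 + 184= 193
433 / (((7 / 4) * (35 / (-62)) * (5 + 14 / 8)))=-429536 / 6615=-64.93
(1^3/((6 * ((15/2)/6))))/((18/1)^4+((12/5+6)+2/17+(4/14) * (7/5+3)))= 119/93699804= 0.00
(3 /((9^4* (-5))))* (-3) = 1 /3645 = 0.00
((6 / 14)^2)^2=81 / 2401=0.03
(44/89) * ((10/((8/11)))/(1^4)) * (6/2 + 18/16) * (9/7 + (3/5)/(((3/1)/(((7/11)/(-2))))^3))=4310039/119616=36.03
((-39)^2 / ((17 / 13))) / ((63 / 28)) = 516.94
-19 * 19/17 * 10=-3610/17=-212.35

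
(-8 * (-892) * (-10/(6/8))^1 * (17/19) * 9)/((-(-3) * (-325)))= 970496/1235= 785.83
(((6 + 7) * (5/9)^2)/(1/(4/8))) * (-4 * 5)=-3250/81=-40.12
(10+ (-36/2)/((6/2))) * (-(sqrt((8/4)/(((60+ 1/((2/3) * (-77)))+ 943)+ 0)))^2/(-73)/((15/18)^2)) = 44352/281887675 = 0.00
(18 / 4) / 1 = 9 / 2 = 4.50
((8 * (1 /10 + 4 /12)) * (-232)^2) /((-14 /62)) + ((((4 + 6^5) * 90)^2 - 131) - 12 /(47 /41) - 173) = 490279213358.98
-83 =-83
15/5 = 3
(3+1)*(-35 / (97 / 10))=-14.43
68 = 68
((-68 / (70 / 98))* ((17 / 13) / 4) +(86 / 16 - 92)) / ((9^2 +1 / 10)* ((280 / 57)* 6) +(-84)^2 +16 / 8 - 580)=-1163351 / 87618960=-0.01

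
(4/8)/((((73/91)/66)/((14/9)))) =14014/219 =63.99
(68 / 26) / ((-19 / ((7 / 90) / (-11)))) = 119 / 122265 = 0.00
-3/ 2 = -1.50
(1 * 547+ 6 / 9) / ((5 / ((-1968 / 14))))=-538904 / 35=-15397.26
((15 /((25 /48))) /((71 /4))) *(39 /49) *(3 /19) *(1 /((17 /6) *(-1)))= -404352 /5618585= -0.07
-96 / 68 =-24 / 17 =-1.41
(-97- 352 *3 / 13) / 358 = -2317 / 4654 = -0.50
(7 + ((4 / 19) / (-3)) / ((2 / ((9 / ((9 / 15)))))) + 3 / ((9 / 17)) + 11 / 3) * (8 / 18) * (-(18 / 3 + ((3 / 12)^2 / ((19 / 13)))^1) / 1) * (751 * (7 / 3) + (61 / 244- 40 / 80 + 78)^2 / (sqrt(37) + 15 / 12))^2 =-29334038106876247217 / 200547410112- 558811884591198799 * sqrt(37) / 25068426264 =-281863515.56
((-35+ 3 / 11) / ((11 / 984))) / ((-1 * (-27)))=-125296 / 1089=-115.06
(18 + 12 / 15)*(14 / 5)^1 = 1316 / 25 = 52.64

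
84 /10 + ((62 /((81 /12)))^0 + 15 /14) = 10.47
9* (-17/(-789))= 51/263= 0.19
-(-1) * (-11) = -11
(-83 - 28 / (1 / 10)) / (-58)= 363 / 58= 6.26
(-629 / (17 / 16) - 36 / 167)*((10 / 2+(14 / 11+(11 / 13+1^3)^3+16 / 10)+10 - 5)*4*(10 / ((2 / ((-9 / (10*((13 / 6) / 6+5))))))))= 29682576282240 / 778926577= 38107.03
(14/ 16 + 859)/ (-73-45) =-6879/ 944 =-7.29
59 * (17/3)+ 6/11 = 11051/33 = 334.88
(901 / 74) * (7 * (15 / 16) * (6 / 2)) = 283815 / 1184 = 239.71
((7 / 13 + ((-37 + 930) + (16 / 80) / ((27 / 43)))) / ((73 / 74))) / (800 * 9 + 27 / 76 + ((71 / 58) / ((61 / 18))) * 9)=15606959435464 / 124077025180485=0.13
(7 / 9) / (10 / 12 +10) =14 / 195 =0.07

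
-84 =-84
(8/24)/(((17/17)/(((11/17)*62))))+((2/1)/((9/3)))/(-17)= 40/3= 13.33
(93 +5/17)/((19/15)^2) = 58.15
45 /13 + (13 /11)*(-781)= -11954 /13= -919.54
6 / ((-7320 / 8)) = -2 / 305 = -0.01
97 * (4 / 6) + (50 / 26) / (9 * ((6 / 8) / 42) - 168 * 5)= 39535994 / 611403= 64.66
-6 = -6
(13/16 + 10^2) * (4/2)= 1613/8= 201.62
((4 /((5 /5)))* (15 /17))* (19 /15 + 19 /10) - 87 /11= 611 /187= 3.27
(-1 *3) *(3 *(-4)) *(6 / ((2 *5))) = 21.60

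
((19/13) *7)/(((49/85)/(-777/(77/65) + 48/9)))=-4953205/429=-11545.93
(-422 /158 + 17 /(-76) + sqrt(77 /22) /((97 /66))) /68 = -17379 /408272 + 33*sqrt(14) /6596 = -0.02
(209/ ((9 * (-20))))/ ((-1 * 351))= 0.00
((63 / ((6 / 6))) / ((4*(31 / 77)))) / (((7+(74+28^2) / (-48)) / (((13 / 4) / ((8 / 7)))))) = -147147 / 14384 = -10.23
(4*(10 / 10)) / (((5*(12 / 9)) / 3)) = 9 / 5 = 1.80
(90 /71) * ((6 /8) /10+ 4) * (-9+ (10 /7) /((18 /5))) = -44173 /994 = -44.44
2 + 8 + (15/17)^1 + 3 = 236/17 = 13.88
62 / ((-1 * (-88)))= 31 / 44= 0.70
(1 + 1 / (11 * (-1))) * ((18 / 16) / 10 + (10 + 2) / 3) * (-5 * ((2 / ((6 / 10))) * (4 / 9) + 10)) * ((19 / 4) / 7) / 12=-692075 / 57024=-12.14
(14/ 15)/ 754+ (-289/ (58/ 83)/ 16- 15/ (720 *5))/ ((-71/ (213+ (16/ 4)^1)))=1015189427/ 12848160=79.01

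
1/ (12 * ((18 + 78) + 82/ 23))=23/ 27480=0.00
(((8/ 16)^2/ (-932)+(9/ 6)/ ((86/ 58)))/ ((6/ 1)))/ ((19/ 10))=810625/ 9137328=0.09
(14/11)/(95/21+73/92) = 27048/113003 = 0.24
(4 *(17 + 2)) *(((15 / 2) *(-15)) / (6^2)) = -475 / 2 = -237.50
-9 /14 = -0.64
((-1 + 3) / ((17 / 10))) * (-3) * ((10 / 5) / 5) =-24 / 17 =-1.41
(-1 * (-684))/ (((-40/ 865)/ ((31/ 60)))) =-305691/ 40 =-7642.28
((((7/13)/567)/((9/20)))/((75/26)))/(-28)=-2/76545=-0.00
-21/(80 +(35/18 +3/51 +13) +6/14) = -44982/204415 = -0.22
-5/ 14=-0.36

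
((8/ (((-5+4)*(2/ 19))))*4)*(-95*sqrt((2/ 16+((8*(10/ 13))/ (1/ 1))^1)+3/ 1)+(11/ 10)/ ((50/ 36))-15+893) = -33394096/ 125+7220*sqrt(25090)/ 13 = -179180.83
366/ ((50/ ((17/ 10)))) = 3111/ 250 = 12.44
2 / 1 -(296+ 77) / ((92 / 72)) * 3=-20096 / 23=-873.74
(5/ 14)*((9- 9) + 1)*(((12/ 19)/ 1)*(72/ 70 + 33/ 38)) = 7569/ 17689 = 0.43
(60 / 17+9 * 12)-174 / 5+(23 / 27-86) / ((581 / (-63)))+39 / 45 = 1837736 / 21165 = 86.83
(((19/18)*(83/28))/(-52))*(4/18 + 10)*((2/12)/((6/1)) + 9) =-906775/163296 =-5.55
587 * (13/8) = 7631/8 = 953.88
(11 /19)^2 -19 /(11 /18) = -122131 /3971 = -30.76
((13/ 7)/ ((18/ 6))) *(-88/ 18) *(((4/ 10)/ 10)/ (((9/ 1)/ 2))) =-1144/ 42525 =-0.03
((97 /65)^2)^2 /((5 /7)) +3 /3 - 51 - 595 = -56948560658 /89253125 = -638.06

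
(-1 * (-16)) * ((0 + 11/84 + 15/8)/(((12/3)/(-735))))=-11795/2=-5897.50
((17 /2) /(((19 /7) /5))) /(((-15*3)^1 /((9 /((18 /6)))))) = -119 /114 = -1.04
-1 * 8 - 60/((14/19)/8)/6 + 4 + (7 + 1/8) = -5905/56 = -105.45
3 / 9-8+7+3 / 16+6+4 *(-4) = -503 / 48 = -10.48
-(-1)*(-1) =-1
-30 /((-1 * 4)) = 15 /2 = 7.50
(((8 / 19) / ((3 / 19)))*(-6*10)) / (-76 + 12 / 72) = 192 / 91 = 2.11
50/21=2.38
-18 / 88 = -9 / 44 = -0.20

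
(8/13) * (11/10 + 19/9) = 1156/585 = 1.98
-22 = -22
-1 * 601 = -601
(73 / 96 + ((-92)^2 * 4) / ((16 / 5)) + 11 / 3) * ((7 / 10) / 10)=1422547 / 1920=740.91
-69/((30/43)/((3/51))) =-989/170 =-5.82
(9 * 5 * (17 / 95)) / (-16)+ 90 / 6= 4407 / 304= 14.50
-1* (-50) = 50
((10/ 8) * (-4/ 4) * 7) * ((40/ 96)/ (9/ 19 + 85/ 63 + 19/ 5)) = -349125/ 538448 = -0.65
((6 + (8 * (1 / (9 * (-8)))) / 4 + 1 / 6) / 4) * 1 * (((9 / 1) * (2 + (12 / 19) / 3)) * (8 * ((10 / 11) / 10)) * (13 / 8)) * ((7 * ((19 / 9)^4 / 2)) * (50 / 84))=1493.21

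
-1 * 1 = -1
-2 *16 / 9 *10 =-35.56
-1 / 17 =-0.06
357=357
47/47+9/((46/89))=847/46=18.41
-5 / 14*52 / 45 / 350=-13 / 11025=-0.00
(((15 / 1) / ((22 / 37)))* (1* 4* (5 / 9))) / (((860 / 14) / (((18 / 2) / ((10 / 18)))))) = 6993 / 473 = 14.78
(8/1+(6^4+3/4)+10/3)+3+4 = 15781/12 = 1315.08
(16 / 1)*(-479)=-7664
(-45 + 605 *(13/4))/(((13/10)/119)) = 4572575/26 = 175868.27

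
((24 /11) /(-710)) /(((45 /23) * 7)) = -0.00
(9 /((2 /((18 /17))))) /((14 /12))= 486 /119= 4.08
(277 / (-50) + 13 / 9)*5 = -1843 / 90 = -20.48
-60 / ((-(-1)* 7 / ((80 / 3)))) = -1600 / 7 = -228.57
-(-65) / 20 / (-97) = -13 / 388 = -0.03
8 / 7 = 1.14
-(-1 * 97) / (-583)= -97 / 583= -0.17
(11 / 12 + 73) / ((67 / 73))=64751 / 804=80.54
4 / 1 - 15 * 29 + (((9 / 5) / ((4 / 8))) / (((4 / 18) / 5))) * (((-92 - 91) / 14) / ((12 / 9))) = -68605 / 56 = -1225.09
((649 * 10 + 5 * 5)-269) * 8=49968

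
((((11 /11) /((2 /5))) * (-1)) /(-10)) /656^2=1 /1721344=0.00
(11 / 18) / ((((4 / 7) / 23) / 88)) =2164.56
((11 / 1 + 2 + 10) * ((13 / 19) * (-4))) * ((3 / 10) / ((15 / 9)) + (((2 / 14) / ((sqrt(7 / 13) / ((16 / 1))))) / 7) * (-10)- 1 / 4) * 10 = 4186 / 95 + 1913600 * sqrt(91) / 6517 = 2845.13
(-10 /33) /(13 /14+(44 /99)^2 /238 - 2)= 64260 /227029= 0.28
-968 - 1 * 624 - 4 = -1596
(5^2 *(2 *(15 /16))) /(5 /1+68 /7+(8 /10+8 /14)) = 13125 /4504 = 2.91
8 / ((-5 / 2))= -16 / 5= -3.20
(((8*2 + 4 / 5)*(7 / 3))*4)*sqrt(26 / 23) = 166.71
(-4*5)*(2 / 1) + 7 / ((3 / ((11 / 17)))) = -1963 / 51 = -38.49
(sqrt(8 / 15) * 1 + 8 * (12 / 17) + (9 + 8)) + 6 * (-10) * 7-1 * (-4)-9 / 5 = -33588 / 85 + 2 * sqrt(30) / 15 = -394.42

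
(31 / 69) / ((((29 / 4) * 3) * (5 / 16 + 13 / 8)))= 64 / 6003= 0.01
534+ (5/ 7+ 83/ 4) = 15553/ 28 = 555.46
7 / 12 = 0.58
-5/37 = -0.14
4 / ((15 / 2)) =8 / 15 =0.53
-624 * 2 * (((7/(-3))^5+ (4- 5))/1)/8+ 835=954235/81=11780.68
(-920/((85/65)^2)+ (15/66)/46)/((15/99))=-94406589/26588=-3550.72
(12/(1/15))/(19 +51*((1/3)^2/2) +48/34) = 18360/2371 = 7.74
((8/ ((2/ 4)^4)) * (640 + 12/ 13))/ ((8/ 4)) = 533248/ 13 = 41019.08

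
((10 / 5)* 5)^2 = 100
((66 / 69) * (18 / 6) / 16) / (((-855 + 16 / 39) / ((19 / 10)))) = -24453 / 61325360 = -0.00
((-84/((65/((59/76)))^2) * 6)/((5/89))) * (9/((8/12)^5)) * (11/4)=-469543732119/1952288000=-240.51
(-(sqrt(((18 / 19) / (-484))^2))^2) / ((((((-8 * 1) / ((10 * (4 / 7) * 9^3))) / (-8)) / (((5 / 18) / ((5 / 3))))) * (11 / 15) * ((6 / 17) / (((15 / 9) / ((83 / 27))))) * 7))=-376437375 / 472905969074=-0.00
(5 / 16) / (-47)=-5 / 752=-0.01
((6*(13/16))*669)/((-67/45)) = -1174095/536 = -2190.48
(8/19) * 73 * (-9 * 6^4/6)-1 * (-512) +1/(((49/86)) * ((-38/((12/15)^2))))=-59240.45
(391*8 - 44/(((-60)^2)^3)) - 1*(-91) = 37546415999989/11664000000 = 3219.00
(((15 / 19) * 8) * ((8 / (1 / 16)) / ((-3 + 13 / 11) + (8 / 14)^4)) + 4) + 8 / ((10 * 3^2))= -1508104168 / 3220785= -468.24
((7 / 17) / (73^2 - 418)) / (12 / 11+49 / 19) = 1463 / 64034529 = 0.00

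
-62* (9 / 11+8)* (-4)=24056 / 11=2186.91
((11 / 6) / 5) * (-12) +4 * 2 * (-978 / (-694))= 11926 / 1735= 6.87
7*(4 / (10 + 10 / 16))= 224 / 85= 2.64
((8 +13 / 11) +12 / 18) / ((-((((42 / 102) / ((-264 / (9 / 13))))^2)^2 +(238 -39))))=-845318657866608640 / 17080638849877098039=-0.05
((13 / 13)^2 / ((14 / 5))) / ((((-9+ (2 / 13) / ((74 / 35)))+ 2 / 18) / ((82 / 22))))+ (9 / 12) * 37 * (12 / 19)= 388063215 / 22334158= 17.38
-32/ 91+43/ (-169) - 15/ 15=-1900/ 1183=-1.61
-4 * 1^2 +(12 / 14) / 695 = -19454 / 4865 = -4.00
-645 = -645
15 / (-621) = -5 / 207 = -0.02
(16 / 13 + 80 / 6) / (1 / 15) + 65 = 3685 / 13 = 283.46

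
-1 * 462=-462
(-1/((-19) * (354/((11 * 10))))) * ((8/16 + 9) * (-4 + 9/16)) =-0.53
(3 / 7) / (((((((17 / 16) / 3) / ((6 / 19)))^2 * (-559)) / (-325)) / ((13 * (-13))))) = -1051315200 / 31403029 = -33.48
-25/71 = -0.35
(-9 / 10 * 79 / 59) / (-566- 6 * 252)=711 / 1226020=0.00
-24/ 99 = -8/ 33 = -0.24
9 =9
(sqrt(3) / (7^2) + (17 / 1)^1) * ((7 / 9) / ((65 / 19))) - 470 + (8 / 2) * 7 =-256309 / 585 + 19 * sqrt(3) / 4095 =-438.13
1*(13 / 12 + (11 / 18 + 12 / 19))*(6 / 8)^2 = 1591 / 1216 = 1.31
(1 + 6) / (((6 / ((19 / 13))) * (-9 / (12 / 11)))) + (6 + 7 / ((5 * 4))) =158129 / 25740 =6.14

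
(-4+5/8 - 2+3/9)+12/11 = -1043/264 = -3.95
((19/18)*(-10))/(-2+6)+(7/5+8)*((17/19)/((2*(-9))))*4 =-1713/380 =-4.51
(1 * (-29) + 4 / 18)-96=-1123 / 9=-124.78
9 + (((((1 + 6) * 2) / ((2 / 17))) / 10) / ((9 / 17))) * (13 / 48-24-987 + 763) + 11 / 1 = -23969093 / 4320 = -5548.40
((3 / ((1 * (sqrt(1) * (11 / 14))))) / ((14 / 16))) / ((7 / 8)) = 384 / 77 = 4.99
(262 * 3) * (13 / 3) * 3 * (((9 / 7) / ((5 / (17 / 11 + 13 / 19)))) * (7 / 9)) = 4761588 / 1045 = 4556.54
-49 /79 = -0.62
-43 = -43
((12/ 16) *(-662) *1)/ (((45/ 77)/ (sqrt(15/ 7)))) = -3641 *sqrt(105)/ 30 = -1243.64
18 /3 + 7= 13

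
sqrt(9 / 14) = 3 * sqrt(14) / 14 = 0.80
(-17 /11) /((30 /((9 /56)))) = -51 /6160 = -0.01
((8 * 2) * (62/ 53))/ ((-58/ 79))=-39184/ 1537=-25.49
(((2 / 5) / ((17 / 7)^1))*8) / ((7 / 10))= 32 / 17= 1.88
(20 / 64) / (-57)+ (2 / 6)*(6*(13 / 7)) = 23677 / 6384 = 3.71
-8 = -8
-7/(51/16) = -112/51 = -2.20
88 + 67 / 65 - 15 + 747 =53367 / 65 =821.03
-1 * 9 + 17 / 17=-8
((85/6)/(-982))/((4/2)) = -85/11784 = -0.01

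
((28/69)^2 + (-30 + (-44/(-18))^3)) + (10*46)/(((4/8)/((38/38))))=348916786/385641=904.77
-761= -761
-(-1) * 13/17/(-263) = -13/4471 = -0.00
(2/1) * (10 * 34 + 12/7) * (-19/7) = -90896/49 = -1855.02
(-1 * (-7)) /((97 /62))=434 /97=4.47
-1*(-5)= 5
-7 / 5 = -1.40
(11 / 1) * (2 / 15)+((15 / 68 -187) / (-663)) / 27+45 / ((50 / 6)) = 3219721 / 468180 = 6.88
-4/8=-1/2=-0.50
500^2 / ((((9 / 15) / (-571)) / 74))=-52817500000 / 3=-17605833333.33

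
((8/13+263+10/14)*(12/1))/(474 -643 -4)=-288648/15743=-18.34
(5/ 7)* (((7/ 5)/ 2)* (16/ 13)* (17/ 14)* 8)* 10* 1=59.78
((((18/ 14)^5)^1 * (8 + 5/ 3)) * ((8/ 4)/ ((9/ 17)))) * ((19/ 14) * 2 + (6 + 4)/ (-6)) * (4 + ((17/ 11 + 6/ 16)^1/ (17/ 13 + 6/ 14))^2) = 362918553301485/ 516910175936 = 702.09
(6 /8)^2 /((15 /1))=3 /80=0.04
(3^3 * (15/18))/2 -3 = 33/4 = 8.25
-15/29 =-0.52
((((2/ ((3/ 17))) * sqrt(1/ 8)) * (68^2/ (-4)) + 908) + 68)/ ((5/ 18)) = 17568/ 5 -58956 * sqrt(2)/ 5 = -13161.67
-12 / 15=-4 / 5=-0.80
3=3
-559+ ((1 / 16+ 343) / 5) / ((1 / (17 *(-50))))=-471037 / 8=-58879.62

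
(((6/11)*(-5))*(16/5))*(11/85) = -96/85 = -1.13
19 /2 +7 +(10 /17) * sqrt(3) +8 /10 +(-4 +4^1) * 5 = 10 * sqrt(3) /17 +173 /10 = 18.32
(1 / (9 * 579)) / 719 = 1 / 3746709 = 0.00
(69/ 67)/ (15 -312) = -23/ 6633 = -0.00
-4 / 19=-0.21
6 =6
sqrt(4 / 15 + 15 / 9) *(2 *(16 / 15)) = 32 *sqrt(435) / 225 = 2.97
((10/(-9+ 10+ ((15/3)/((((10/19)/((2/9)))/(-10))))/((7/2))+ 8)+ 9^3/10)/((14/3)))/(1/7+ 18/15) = 427869/35156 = 12.17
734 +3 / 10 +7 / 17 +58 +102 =152101 / 170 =894.71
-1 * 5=-5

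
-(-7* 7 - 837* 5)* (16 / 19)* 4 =270976 / 19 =14261.89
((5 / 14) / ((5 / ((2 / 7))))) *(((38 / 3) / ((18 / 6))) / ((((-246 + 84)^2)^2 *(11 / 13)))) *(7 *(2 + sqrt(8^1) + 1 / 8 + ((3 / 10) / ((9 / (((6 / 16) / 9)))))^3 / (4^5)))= 200610349056247 / 91213840762691125248000 + 247 *sqrt(2) / 119325510612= 0.00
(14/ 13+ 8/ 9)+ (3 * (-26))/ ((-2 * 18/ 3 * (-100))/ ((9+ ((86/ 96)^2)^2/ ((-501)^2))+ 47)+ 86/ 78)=-11476573395079404328/ 7671176549018303607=-1.50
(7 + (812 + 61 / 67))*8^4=3358353.19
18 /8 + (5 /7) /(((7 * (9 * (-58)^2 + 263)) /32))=13468339 /5985644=2.25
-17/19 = -0.89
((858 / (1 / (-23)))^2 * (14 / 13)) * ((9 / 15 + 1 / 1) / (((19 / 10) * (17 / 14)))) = 93942680832 / 323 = 290844213.10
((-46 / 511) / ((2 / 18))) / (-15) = 138 / 2555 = 0.05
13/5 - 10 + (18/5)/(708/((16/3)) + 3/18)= -58799/7975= -7.37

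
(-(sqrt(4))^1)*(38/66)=-38/33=-1.15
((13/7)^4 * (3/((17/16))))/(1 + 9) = 685464/204085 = 3.36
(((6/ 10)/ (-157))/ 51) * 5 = -1/ 2669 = -0.00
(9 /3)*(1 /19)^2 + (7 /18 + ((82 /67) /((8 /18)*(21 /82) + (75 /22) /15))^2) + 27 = 1000766224065259 /24850361707938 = 40.27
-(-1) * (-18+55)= 37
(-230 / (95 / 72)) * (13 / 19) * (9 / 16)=-24219 / 361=-67.09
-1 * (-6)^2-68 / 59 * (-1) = -2056 / 59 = -34.85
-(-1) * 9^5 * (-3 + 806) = 47416347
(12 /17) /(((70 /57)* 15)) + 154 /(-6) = -228733 /8925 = -25.63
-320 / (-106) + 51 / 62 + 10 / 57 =752371 / 187302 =4.02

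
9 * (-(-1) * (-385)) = -3465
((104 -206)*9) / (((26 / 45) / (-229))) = 4729995 / 13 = 363845.77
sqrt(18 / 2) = 3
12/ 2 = 6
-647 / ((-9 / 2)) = 143.78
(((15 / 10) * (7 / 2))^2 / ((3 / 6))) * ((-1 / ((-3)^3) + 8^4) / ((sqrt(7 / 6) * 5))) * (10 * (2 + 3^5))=189666995 * sqrt(42) / 12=102431884.47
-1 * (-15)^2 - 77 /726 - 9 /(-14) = -51851 /231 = -224.46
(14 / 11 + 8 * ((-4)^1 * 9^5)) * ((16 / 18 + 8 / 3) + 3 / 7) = -5217093734 / 693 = -7528273.79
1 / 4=0.25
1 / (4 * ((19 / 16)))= 0.21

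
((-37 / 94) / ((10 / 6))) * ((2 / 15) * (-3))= 111 / 1175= 0.09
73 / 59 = 1.24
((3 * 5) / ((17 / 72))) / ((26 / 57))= 30780 / 221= 139.28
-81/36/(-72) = 1/32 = 0.03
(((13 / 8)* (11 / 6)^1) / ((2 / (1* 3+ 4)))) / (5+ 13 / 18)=3003 / 1648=1.82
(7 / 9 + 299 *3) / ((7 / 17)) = 137360 / 63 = 2180.32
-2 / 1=-2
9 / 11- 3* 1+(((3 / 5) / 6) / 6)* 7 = -1363 / 660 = -2.07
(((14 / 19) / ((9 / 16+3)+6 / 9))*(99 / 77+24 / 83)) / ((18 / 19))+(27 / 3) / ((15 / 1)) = 0.89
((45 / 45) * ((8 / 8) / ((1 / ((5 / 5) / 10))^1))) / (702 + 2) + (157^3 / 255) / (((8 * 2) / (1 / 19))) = 340551553 / 6821760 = 49.92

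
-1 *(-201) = 201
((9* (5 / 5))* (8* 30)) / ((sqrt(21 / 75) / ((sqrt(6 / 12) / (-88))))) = -675* sqrt(14) / 77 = -32.80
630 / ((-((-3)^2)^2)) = -70 / 9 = -7.78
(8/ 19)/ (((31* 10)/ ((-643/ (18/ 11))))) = -14146/ 26505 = -0.53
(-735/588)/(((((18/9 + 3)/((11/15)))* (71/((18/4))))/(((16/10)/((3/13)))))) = -143/1775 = -0.08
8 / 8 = 1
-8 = -8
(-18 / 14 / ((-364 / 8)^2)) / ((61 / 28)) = -0.00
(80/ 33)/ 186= 40/ 3069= 0.01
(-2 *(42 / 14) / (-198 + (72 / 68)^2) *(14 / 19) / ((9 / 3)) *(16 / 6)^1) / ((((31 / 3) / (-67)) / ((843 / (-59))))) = 609392336 / 329543733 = 1.85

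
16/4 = 4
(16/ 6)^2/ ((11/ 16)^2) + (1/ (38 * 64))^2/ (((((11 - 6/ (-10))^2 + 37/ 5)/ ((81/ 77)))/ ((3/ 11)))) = 802471958038321/ 53338132463616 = 15.04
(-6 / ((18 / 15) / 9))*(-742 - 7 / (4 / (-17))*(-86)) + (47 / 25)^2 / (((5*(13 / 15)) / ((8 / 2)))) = 2413543641 / 16250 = 148525.76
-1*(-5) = 5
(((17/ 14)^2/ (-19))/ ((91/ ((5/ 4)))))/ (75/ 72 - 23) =0.00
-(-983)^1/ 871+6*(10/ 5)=11435/ 871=13.13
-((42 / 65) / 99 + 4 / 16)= -0.26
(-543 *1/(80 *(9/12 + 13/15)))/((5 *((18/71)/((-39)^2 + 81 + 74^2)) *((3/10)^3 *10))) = -227398445/2619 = -86826.44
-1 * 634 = -634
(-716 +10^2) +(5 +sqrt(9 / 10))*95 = -141 +57*sqrt(10) / 2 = -50.88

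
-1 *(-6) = 6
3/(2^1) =3/2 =1.50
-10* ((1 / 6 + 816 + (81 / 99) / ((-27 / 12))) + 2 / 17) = -8159.21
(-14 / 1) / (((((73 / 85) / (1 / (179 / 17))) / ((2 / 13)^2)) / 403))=-2508520 / 169871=-14.77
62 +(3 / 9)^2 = 559 / 9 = 62.11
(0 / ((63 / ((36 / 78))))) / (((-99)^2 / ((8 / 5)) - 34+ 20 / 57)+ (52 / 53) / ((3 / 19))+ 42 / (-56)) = 0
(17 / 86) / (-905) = -17 / 77830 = -0.00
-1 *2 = -2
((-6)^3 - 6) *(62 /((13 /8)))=-110112 /13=-8470.15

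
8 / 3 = 2.67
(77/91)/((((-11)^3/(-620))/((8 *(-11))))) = -4960/143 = -34.69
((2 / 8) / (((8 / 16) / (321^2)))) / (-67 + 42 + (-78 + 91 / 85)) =-505.45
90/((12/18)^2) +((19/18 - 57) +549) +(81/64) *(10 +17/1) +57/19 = 422051/576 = 732.73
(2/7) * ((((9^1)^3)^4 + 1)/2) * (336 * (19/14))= 128787868635792/7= 18398266947970.29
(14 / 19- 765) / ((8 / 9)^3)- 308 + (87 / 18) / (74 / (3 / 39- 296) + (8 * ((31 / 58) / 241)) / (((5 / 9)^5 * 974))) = -105530047786701336209 / 74551387144594944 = -1415.53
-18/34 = -9/17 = -0.53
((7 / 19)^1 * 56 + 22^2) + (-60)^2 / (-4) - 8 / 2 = -7588 / 19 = -399.37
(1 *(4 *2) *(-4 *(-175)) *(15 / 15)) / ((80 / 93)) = 6510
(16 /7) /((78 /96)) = 256 /91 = 2.81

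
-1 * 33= -33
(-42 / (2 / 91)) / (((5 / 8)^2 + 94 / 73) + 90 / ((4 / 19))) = -8928192 / 2005121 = -4.45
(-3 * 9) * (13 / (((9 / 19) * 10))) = -741 / 10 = -74.10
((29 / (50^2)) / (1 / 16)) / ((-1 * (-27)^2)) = -0.00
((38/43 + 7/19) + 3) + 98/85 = 375356/69445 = 5.41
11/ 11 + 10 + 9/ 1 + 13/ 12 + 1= 265/ 12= 22.08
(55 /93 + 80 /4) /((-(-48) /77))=147455 /4464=33.03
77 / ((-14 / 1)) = -11 / 2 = -5.50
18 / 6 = 3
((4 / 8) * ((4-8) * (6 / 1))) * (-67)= 804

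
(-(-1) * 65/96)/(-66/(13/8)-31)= -845/89376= -0.01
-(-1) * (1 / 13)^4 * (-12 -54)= -66 / 28561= -0.00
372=372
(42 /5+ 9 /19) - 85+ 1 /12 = -76.04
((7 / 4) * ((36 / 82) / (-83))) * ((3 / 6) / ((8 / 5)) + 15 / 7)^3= -0.14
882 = 882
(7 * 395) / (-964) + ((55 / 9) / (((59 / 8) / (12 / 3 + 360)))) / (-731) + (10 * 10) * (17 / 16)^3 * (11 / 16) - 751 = -1029675510237389 / 1532670787584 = -671.82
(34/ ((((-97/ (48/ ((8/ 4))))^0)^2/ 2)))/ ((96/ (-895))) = -633.96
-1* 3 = -3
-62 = -62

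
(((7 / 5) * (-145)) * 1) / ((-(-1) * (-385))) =29 / 55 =0.53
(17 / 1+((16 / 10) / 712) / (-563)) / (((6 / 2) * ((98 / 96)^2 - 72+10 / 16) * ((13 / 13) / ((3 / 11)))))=-9812952576 / 446582896595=-0.02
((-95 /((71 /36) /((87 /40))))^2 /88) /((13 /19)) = 4205177451 /23067616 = 182.30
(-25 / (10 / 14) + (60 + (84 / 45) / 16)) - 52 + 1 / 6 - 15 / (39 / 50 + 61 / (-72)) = 1426037 / 7260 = 196.42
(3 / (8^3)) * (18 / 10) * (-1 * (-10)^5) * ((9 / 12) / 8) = 50625 / 512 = 98.88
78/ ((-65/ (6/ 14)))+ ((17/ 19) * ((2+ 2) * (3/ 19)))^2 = -889218/ 4561235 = -0.19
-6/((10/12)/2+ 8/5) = -360/121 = -2.98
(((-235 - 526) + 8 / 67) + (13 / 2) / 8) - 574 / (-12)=-712.23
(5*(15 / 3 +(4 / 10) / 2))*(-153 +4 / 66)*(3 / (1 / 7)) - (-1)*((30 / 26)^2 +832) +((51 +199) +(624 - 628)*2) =-153236585 / 1859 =-82429.58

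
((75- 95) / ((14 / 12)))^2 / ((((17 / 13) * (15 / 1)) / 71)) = 886080 / 833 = 1063.72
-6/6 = -1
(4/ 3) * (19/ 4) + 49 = 166/ 3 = 55.33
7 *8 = 56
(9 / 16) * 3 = 1.69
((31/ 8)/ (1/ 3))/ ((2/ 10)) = 465/ 8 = 58.12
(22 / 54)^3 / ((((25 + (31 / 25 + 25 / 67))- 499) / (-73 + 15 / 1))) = 64653325 / 7787067192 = 0.01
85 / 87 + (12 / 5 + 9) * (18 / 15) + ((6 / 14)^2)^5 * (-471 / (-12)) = 36040277608759 / 2457534666300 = 14.67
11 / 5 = 2.20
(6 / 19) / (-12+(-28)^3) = -3 / 208658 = -0.00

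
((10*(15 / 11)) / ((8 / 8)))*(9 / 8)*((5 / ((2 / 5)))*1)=16875 / 88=191.76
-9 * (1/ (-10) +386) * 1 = -34731/ 10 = -3473.10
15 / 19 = 0.79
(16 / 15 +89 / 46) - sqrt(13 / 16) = 2071 / 690 - sqrt(13) / 4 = 2.10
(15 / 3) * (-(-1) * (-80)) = -400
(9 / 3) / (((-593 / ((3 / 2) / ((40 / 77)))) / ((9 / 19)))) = -6237 / 901360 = -0.01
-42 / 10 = -21 / 5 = -4.20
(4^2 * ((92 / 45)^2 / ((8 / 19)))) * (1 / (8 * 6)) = 20102 / 6075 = 3.31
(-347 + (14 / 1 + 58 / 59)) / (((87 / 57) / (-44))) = 16376404 / 1711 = 9571.25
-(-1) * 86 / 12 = 43 / 6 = 7.17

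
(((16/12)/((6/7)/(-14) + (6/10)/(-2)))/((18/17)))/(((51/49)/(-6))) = 96040/4779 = 20.10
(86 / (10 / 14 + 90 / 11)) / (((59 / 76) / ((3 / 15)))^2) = 38248672 / 59612125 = 0.64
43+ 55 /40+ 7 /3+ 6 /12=1133 /24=47.21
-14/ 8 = -7/ 4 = -1.75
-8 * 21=-168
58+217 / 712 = 41513 / 712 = 58.30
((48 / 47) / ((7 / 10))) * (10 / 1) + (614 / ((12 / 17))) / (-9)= -82.06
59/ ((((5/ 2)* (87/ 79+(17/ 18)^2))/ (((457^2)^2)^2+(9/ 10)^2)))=143655982929074641755503389842/ 6377375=22525879837562420550070.11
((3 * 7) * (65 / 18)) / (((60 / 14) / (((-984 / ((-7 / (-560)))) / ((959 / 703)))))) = -419662880 / 411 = -1021077.57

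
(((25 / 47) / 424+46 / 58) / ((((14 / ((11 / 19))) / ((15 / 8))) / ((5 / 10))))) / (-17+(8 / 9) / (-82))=-0.00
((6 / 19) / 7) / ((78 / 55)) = 55 / 1729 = 0.03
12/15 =4/5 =0.80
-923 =-923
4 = 4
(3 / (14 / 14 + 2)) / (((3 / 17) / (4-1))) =17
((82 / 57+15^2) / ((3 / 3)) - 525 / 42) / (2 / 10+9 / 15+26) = 121945 / 15276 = 7.98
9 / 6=3 / 2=1.50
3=3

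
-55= -55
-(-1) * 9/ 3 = 3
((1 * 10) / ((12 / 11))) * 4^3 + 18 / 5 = 8854 / 15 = 590.27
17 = 17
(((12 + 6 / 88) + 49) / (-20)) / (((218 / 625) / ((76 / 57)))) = -11.67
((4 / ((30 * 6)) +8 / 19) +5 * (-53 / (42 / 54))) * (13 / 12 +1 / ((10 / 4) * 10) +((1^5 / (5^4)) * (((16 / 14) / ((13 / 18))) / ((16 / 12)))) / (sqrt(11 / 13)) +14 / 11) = -8051389727 / 9875250 - 24438264 * sqrt(143) / 416040625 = -816.01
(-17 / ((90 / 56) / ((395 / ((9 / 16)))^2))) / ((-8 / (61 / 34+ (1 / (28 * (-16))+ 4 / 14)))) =987513430 / 729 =1354613.76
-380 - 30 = -410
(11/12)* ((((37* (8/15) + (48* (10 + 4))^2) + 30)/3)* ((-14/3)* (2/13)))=-521636962/5265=-99076.35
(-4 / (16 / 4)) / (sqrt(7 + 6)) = -sqrt(13) / 13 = -0.28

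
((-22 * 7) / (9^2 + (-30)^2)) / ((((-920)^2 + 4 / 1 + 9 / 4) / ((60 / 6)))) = -1232 / 664259625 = -0.00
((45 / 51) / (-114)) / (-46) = 5 / 29716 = 0.00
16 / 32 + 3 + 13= 33 / 2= 16.50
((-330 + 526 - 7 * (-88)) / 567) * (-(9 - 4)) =-580 / 81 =-7.16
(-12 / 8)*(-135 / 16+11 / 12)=361 / 32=11.28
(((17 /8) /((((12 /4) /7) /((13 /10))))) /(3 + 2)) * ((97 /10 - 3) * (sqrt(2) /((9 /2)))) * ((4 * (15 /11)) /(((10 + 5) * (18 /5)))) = 103649 * sqrt(2) /534600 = 0.27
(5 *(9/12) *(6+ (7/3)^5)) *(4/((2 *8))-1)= -91325/432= -211.40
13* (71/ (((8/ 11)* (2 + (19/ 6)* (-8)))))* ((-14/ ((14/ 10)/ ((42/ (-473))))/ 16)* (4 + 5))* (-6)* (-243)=-54502227/ 1376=-39609.18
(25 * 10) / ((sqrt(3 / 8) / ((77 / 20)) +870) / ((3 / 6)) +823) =3799006750 / 38947416601 - 192500 * sqrt(6) / 38947416601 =0.10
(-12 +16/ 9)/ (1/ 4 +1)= -368/ 45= -8.18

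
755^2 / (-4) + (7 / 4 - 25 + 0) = -285059 / 2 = -142529.50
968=968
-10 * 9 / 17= -90 / 17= -5.29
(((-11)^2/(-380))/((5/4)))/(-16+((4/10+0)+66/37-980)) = 4477/17466320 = 0.00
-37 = -37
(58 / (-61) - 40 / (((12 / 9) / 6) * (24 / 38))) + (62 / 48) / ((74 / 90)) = -5134763 / 18056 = -284.38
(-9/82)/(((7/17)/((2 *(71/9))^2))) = -171394/2583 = -66.35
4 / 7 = 0.57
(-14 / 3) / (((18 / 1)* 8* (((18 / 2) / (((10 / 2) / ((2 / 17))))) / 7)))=-4165 / 3888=-1.07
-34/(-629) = 2/37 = 0.05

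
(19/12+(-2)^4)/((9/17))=3587/108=33.21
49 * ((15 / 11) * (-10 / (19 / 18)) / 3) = -44100 / 209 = -211.00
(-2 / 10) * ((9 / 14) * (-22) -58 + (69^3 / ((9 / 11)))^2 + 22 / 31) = -34982805021756 / 1085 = -32242216609.91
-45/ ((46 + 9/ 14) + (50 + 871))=-630/ 13547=-0.05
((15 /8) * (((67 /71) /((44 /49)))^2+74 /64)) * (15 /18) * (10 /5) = 1103118375 /156150016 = 7.06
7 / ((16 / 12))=21 / 4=5.25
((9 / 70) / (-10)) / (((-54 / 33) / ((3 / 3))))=11 / 1400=0.01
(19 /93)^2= 0.04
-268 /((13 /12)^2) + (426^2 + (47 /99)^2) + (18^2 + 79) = 300880870480 /1656369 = 181650.87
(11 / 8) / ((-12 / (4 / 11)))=-1 / 24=-0.04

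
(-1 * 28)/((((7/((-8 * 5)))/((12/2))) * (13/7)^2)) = 47040/169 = 278.34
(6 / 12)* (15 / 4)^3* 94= 158625 / 64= 2478.52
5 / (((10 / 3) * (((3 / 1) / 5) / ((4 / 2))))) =5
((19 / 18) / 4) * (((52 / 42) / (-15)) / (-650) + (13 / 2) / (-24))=-648071 / 9072000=-0.07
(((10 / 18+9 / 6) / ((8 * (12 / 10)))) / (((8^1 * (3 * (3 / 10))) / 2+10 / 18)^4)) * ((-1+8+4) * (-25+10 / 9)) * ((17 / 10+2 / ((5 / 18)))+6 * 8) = -76382915625 / 7114652864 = -10.74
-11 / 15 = -0.73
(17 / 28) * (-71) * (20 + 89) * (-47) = 6183461 / 28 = 220837.89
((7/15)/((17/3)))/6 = 7/510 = 0.01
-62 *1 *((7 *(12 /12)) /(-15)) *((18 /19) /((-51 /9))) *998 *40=-62371008 /323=-193099.10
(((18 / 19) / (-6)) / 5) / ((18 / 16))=-8 / 285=-0.03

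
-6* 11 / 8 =-33 / 4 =-8.25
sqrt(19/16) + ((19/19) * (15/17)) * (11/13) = 165/221 + sqrt(19)/4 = 1.84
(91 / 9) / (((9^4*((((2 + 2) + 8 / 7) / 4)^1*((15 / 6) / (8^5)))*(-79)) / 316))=-166985728 / 2657205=-62.84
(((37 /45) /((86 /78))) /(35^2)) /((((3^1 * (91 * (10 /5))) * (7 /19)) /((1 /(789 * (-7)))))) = -703 /1282974950250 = -0.00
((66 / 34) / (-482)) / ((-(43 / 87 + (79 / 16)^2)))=367488 / 2269635575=0.00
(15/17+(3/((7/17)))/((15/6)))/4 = 2259/2380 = 0.95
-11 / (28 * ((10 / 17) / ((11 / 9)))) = -2057 / 2520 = -0.82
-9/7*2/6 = -3/7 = -0.43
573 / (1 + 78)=573 / 79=7.25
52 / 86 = 26 / 43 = 0.60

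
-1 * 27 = -27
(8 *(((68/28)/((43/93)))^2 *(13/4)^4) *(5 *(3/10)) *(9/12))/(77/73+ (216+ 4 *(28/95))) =143735627768265/1132347243776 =126.94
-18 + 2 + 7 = -9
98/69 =1.42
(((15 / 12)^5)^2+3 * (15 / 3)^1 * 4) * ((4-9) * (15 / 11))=-5451013875 / 11534336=-472.59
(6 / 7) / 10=3 / 35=0.09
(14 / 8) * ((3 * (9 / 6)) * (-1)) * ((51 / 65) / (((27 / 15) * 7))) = -51 / 104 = -0.49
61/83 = 0.73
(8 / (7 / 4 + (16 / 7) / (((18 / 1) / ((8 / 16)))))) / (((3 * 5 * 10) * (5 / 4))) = 1344 / 57125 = 0.02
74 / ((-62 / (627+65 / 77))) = -1788728 / 2387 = -749.36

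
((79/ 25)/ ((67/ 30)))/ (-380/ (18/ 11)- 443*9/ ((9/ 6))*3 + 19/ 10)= -8532/ 49472063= -0.00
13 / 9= 1.44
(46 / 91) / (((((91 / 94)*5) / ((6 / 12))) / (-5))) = -2162 / 8281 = -0.26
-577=-577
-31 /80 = -0.39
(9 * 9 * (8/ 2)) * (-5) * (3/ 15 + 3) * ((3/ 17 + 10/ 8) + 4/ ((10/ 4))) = -1333584/ 85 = -15689.22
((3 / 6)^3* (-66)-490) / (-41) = 1993 / 164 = 12.15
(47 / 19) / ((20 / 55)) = 517 / 76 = 6.80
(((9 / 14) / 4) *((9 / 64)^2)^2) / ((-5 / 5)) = -59049 / 939524096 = -0.00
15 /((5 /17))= 51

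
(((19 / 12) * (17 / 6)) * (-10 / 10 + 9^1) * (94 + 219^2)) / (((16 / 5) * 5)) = 15521765 / 144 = 107790.03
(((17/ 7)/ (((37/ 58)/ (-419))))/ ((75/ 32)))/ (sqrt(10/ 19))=-6610144 * sqrt(190)/ 97125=-938.12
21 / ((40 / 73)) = 38.32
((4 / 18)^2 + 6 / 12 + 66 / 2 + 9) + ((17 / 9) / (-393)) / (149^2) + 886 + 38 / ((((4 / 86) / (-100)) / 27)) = -2204971.45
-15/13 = -1.15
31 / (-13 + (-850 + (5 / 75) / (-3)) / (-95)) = -132525 / 17324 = -7.65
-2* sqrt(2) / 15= -0.19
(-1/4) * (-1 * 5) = 5/4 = 1.25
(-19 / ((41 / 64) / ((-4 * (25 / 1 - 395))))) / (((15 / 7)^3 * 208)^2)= -165414494 / 15785128125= -0.01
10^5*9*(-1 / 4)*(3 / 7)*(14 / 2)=-675000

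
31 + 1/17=528/17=31.06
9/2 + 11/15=5.23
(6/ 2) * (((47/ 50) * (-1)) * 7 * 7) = -6909/ 50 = -138.18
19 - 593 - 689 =-1263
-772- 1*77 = -849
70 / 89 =0.79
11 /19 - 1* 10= -179 /19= -9.42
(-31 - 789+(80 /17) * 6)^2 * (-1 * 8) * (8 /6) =-5797491200 /867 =-6686841.06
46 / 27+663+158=22213 / 27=822.70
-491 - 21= -512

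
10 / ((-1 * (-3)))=10 / 3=3.33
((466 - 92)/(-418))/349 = -17/6631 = -0.00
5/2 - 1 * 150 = -295/2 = -147.50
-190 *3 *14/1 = -7980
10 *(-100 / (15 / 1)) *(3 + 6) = -600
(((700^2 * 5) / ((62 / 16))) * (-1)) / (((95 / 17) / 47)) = -3132080000 / 589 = -5317623.09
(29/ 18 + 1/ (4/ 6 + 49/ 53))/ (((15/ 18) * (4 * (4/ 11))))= 10199/ 5520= 1.85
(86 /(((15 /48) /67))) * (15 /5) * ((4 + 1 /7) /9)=2673568 /105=25462.55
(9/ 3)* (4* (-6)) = -72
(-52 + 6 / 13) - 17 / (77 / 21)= -8033 / 143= -56.17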